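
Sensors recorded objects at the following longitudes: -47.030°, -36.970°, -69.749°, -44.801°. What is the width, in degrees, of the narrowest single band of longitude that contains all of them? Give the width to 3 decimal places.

Sort the longitudes: -69.749°, -47.030°, -44.801°, -36.970°.
Eastward gaps between consecutive values (wrapping around): 22.719°, 2.229°, 7.831°, 327.221°.
Largest gap = 327.221° ⇒ minimal covering band is its complement: 360° − 327.221° = 32.779°.
Band runs from -69.749° eastward to -36.970°.

32.779°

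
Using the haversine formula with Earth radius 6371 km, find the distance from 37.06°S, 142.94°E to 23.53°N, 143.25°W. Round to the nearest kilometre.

10241 km

Δλ = -143.25 − 142.94 = -286.19°; wrapped into (−180°, 180°]: 73.81°.
Δφ = 23.53 − -37.06 = 60.59°.
a = sin²(Δφ/2) + cos φ₁ · cos φ₂ · sin²(Δλ/2) = 0.518297.
c = 2·atan2(√a, √(1−a)) = 1.60740 rad → d = 6371·c ≈ 10240.74 km.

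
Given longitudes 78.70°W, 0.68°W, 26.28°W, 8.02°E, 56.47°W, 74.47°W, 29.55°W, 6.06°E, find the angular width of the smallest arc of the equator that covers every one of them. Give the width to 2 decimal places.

Sort the longitudes: -78.70°, -74.47°, -56.47°, -29.55°, -26.28°, -0.68°, +6.06°, +8.02°.
Eastward gaps between consecutive values (wrapping around): 4.23°, 18.00°, 26.92°, 3.27°, 25.60°, 6.74°, 1.96°, 273.28°.
Largest gap = 273.28° ⇒ minimal covering band is its complement: 360° − 273.28° = 86.72°.
Band runs from -78.70° eastward to +8.02°.

86.72°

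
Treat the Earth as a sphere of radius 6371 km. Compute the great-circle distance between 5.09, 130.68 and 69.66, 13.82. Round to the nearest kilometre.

10475 km

Δλ = 13.82 − 130.68 = -116.86°.
Δφ = 69.66 − 5.09 = 64.57°.
a = sin²(Δφ/2) + cos φ₁ · cos φ₂ · sin²(Δλ/2) = 0.536619.
c = 2·atan2(√a, √(1−a)) = 1.64410 rad → d = 6371·c ≈ 10474.56 km.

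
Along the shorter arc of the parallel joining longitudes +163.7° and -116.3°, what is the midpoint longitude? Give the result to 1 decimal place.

Signed shortest Δλ from +163.7° to -116.3° is +80.0°.
Midpoint longitude = +163.7° + (+80.0°)/2 = +163.7° + 40.0° = +203.7°.
Normalise into (−180°, 180°]: -156.3°.
(The naïve average (+163.7 + -116.3)/2 = 23.7° is on the wrong side of the globe.)

-156.3°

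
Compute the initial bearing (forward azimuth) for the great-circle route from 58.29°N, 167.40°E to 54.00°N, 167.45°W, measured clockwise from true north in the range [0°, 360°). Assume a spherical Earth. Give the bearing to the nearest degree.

Δλ = -167.45 − 167.40 = -334.85°; wrapped into (−180°, 180°]: 25.15°.
θ = atan2( sin Δλ · cos φ₂ , cos φ₁ · sin φ₂ − sin φ₁ · cos φ₂ · cos Δλ )
  = atan2(0.24980, -0.02740) = 96.260° → normalised to [0°, 360°): 96.260°.

96°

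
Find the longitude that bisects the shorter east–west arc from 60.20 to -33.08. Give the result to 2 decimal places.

+13.56°

Signed shortest Δλ from +60.20° to -33.08° is -93.28°.
Midpoint longitude = +60.20° + (-93.28°)/2 = +60.20° − 46.64° = +13.56°.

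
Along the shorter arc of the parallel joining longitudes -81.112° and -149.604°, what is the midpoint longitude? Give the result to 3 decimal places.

-115.358°

Signed shortest Δλ from -81.112° to -149.604° is -68.492°.
Midpoint longitude = -81.112° + (-68.492°)/2 = -81.112° − 34.246° = -115.358°.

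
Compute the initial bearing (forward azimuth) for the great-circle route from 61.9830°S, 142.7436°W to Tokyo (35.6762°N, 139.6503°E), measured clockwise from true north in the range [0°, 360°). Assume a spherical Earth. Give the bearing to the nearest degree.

Δλ = 139.6503 − -142.7436 = 282.3939°; wrapped into (−180°, 180°]: -77.6061°.
θ = atan2( sin Δλ · cos φ₂ , cos φ₁ · sin φ₂ − sin φ₁ · cos φ₂ · cos Δλ )
  = atan2(-0.79339, 0.42787) = -61.663° → normalised to [0°, 360°): 298.337°.

298°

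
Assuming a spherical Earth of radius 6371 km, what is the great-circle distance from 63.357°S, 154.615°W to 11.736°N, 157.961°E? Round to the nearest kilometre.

Δλ = 157.961 − -154.615 = 312.576°; wrapped into (−180°, 180°]: -47.424°.
Δφ = 11.736 − -63.357 = 75.093°.
a = sin²(Δφ/2) + cos φ₁ · cos φ₂ · sin²(Δλ/2) = 0.442377.
c = 2·atan2(√a, √(1−a)) = 1.45529 rad → d = 6371·c ≈ 9271.68 km.

9272 km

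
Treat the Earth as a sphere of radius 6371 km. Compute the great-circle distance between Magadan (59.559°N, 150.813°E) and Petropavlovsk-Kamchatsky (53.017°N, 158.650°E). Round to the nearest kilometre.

Δλ = 158.650 − 150.813 = 7.837°.
Δφ = 53.017 − 59.559 = -6.542°.
a = sin²(Δφ/2) + cos φ₁ · cos φ₂ · sin²(Δλ/2) = 0.004679.
c = 2·atan2(√a, √(1−a)) = 0.13691 rad → d = 6371·c ≈ 872.28 km.

872 km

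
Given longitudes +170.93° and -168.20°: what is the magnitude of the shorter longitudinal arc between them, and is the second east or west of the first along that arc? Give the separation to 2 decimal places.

Raw difference: -168.20 − 170.93 = -339.13°.
Normalise into (−180°, 180°]: -339.13° + 360° = 20.87°.
Positive ⇒ the second point lies to the east; separation 20.87°.

20.87° east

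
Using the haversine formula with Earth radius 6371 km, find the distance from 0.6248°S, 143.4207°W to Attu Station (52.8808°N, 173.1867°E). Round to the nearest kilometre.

Δλ = 173.1867 − -143.4207 = 316.6074°; wrapped into (−180°, 180°]: -43.3926°.
Δφ = 52.8808 − -0.6248 = 53.5056°.
a = sin²(Δφ/2) + cos φ₁ · cos φ₂ · sin²(Δλ/2) = 0.285099.
c = 2·atan2(√a, √(1−a)) = 1.12652 rad → d = 6371·c ≈ 7177.08 km.

7177 km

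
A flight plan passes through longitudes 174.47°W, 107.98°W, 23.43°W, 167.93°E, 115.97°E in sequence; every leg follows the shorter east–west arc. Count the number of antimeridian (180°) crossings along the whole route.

1

Leg 1: -174.47° → -107.98°, shortest Δλ = 66.49° (east) — does not cross 180°.
Leg 2: -107.98° → -23.43°, shortest Δλ = 84.55° (east) — does not cross 180°.
Leg 3: -23.43° → +167.93°, shortest Δλ = -168.64° (west) — crosses 180°.
Leg 4: +167.93° → +115.97°, shortest Δλ = -51.96° (west) — does not cross 180°.
Total crossings: 1.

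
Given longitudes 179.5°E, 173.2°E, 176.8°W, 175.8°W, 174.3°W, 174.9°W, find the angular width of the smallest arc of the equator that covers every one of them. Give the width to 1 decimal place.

Sort the longitudes: -176.8°, -175.8°, -174.9°, -174.3°, +173.2°, +179.5°.
Eastward gaps between consecutive values (wrapping around): 1.0°, 0.9°, 0.6°, 347.5°, 6.3°, 3.7°.
Largest gap = 347.5° ⇒ minimal covering band is its complement: 360° − 347.5° = 12.5°.
Band runs from +173.2° eastward to -174.3°, crossing the antimeridian.

12.5°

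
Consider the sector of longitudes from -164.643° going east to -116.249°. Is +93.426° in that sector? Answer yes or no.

No

Band width going east from -164.643° to -116.249°: ((-116.249 − -164.643) mod 360) = 48.394°.
Offset of +93.426° east of the west edge: ((93.426 − -164.643) mod 360) = 258.069°.
258.069° > 48.394° ⇒ outside.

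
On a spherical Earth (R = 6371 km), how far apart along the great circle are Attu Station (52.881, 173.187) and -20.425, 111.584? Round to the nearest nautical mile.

Δλ = 111.584 − 173.187 = -61.603°.
Δφ = -20.425 − 52.881 = -73.306°.
a = sin²(Δφ/2) + cos φ₁ · cos φ₂ · sin²(Δλ/2) = 0.504659.
c = 2·atan2(√a, √(1−a)) = 1.58011 rad → d = 6371·c ≈ 10066.90 km ≈ 5435.69 nmi.

5436 nmi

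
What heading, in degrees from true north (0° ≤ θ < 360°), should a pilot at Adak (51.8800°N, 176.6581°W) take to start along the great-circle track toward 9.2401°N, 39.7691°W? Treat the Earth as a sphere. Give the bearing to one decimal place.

45.4°

Δλ = -39.7691 − -176.6581 = 136.8890°.
θ = atan2( sin Δλ · cos φ₂ , cos φ₁ · sin φ₂ − sin φ₁ · cos φ₂ · cos Δλ )
  = atan2(0.67455, 0.66600) = 45.365° → normalised to [0°, 360°): 45.365°.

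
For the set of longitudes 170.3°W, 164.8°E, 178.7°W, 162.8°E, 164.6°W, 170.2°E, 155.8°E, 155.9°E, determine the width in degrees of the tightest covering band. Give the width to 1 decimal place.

Sort the longitudes: -178.7°, -170.3°, -164.6°, +155.8°, +155.9°, +162.8°, +164.8°, +170.2°.
Eastward gaps between consecutive values (wrapping around): 8.4°, 5.7°, 320.4°, 0.1°, 6.9°, 2.0°, 5.4°, 11.1°.
Largest gap = 320.4° ⇒ minimal covering band is its complement: 360° − 320.4° = 39.6°.
Band runs from +155.8° eastward to -164.6°, crossing the antimeridian.

39.6°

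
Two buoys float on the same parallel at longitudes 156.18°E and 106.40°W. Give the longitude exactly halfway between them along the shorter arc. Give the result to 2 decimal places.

155.11°W

Signed shortest Δλ from +156.18° to -106.40° is +97.42°.
Midpoint longitude = +156.18° + (+97.42°)/2 = +156.18° + 48.71° = +204.89°.
Normalise into (−180°, 180°]: -155.11°.
(The naïve average (+156.18 + -106.40)/2 = 24.89° is on the wrong side of the globe.)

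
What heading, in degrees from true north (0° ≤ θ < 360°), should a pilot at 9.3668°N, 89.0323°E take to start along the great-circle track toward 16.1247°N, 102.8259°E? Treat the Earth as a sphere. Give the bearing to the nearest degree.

62°

Δλ = 102.8259 − 89.0323 = 13.7936°.
θ = atan2( sin Δλ · cos φ₂ , cos φ₁ · sin φ₂ − sin φ₁ · cos φ₂ · cos Δλ )
  = atan2(0.22905, 0.12218) = 61.922° → normalised to [0°, 360°): 61.922°.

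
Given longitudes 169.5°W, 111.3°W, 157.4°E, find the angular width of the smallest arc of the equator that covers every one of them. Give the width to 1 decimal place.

Sort the longitudes: -169.5°, -111.3°, +157.4°.
Eastward gaps between consecutive values (wrapping around): 58.2°, 268.7°, 33.1°.
Largest gap = 268.7° ⇒ minimal covering band is its complement: 360° − 268.7° = 91.3°.
Band runs from +157.4° eastward to -111.3°, crossing the antimeridian.

91.3°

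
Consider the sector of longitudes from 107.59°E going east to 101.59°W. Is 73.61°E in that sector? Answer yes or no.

Band width going east from +107.59° to -101.59°: ((-101.59 − 107.59) mod 360) = 150.82°.
Offset of +73.61° east of the west edge: ((73.61 − 107.59) mod 360) = 326.02°.
326.02° > 150.82° ⇒ outside.

No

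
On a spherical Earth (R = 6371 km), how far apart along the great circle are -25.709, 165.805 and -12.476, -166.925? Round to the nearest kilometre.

Δλ = -166.925 − 165.805 = -332.730°; wrapped into (−180°, 180°]: 27.270°.
Δφ = -12.476 − -25.709 = 13.233°.
a = sin²(Δφ/2) + cos φ₁ · cos φ₂ · sin²(Δλ/2) = 0.062164.
c = 2·atan2(√a, √(1−a)) = 0.50397 rad → d = 6371·c ≈ 3210.81 km.

3211 km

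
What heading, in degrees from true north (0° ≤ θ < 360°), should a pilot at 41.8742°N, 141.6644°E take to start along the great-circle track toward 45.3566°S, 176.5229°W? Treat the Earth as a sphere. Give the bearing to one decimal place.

Δλ = -176.5229 − 141.6644 = -318.1873°; wrapped into (−180°, 180°]: 41.8127°.
θ = atan2( sin Δλ · cos φ₂ , cos φ₁ · sin φ₂ − sin φ₁ · cos φ₂ · cos Δλ )
  = atan2(0.46848, -0.87938) = 151.954° → normalised to [0°, 360°): 151.954°.

152.0°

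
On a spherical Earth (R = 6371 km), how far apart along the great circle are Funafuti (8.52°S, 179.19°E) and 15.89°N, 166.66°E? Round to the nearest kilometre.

3045 km

Δλ = 166.66 − 179.19 = -12.53°.
Δφ = 15.89 − -8.52 = 24.41°.
a = sin²(Δφ/2) + cos φ₁ · cos φ₂ · sin²(Δλ/2) = 0.056022.
c = 2·atan2(√a, √(1−a)) = 0.47791 rad → d = 6371·c ≈ 3044.78 km.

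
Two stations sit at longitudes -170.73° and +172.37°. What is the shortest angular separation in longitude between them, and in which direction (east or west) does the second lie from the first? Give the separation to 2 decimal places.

16.90° west

Raw difference: 172.37 − -170.73 = 343.1°.
Normalise into (−180°, 180°]: 343.1° − 360° = -16.9°.
Negative ⇒ the second point lies to the west; separation 16.90°.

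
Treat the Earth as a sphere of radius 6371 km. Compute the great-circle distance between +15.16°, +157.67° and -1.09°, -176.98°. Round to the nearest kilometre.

3322 km

Δλ = -176.98 − 157.67 = -334.65°; wrapped into (−180°, 180°]: 25.35°.
Δφ = -1.09 − 15.16 = -16.25°.
a = sin²(Δφ/2) + cos φ₁ · cos φ₂ · sin²(Δλ/2) = 0.066437.
c = 2·atan2(√a, √(1−a)) = 0.52139 rad → d = 6371·c ≈ 3321.79 km.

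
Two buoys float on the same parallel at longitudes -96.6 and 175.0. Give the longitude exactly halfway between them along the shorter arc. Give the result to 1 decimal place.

-140.8°

Signed shortest Δλ from -96.6° to +175.0° is -88.4°.
Midpoint longitude = -96.6° + (-88.4°)/2 = -96.6° − 44.2° = -140.8°.
(The naïve average (-96.6 + +175.0)/2 = 39.2° is on the wrong side of the globe.)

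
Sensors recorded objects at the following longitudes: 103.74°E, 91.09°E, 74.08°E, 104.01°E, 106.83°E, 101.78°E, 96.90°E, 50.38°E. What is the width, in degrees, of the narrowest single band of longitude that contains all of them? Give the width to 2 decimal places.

Sort the longitudes: +50.38°, +74.08°, +91.09°, +96.90°, +101.78°, +103.74°, +104.01°, +106.83°.
Eastward gaps between consecutive values (wrapping around): 23.70°, 17.01°, 5.81°, 4.88°, 1.96°, 0.27°, 2.82°, 303.55°.
Largest gap = 303.55° ⇒ minimal covering band is its complement: 360° − 303.55° = 56.45°.
Band runs from +50.38° eastward to +106.83°.

56.45°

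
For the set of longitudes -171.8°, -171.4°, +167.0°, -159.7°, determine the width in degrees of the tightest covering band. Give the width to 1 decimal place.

33.3°

Sort the longitudes: -171.8°, -171.4°, -159.7°, +167.0°.
Eastward gaps between consecutive values (wrapping around): 0.4°, 11.7°, 326.7°, 21.2°.
Largest gap = 326.7° ⇒ minimal covering band is its complement: 360° − 326.7° = 33.3°.
Band runs from +167.0° eastward to -159.7°, crossing the antimeridian.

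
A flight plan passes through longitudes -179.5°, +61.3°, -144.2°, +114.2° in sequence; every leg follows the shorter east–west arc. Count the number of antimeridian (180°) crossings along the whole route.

Leg 1: -179.5° → +61.3°, shortest Δλ = -119.2° (west) — crosses 180°.
Leg 2: +61.3° → -144.2°, shortest Δλ = 154.5° (east) — crosses 180°.
Leg 3: -144.2° → +114.2°, shortest Δλ = -101.6° (west) — crosses 180°.
Total crossings: 3.

3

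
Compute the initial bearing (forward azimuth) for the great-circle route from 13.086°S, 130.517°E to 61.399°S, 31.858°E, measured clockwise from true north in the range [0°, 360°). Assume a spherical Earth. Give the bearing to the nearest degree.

209°

Δλ = 31.858 − 130.517 = -98.659°.
θ = atan2( sin Δλ · cos φ₂ , cos φ₁ · sin φ₂ − sin φ₁ · cos φ₂ · cos Δλ )
  = atan2(-0.47325, -0.87149) = -151.496° → normalised to [0°, 360°): 208.504°.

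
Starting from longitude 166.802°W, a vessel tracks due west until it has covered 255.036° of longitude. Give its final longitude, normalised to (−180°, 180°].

61.838°W

Start at -166.802°; shift −255.036° → -421.838°.
-421.838° lies outside (−180°, 180°]; add 360° → -61.838°.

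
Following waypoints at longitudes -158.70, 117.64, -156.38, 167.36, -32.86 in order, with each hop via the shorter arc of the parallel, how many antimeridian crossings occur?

Leg 1: -158.70° → +117.64°, shortest Δλ = -83.66° (west) — crosses 180°.
Leg 2: +117.64° → -156.38°, shortest Δλ = 85.98° (east) — crosses 180°.
Leg 3: -156.38° → +167.36°, shortest Δλ = -36.26° (west) — crosses 180°.
Leg 4: +167.36° → -32.86°, shortest Δλ = 159.78° (east) — crosses 180°.
Total crossings: 4.

4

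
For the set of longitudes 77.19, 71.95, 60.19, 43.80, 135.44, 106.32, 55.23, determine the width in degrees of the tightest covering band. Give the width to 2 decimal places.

Sort the longitudes: +43.80°, +55.23°, +60.19°, +71.95°, +77.19°, +106.32°, +135.44°.
Eastward gaps between consecutive values (wrapping around): 11.43°, 4.96°, 11.76°, 5.24°, 29.13°, 29.12°, 268.36°.
Largest gap = 268.36° ⇒ minimal covering band is its complement: 360° − 268.36° = 91.64°.
Band runs from +43.80° eastward to +135.44°.

91.64°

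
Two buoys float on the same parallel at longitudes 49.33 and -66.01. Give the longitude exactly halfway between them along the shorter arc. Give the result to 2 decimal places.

-8.34°

Signed shortest Δλ from +49.33° to -66.01° is -115.34°.
Midpoint longitude = +49.33° + (-115.34°)/2 = +49.33° − 57.67° = -8.34°.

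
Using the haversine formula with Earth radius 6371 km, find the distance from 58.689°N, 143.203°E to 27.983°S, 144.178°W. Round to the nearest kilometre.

Δλ = -144.178 − 143.203 = -287.381°; wrapped into (−180°, 180°]: 72.619°.
Δφ = -27.983 − 58.689 = -86.672°.
a = sin²(Δφ/2) + cos φ₁ · cos φ₂ · sin²(Δλ/2) = 0.631891.
c = 2·atan2(√a, √(1−a)) = 1.83774 rad → d = 6371·c ≈ 11708.22 km.

11708 km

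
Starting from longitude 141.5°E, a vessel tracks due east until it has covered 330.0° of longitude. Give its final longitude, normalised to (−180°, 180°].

111.5°E

Start at +141.5°; shift +330.0° → +471.5°.
+471.5° lies outside (−180°, 180°]; subtract 360° → +111.5°.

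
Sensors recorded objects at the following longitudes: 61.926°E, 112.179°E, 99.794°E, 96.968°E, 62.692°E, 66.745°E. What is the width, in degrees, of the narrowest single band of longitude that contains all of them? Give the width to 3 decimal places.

50.253°

Sort the longitudes: +61.926°, +62.692°, +66.745°, +96.968°, +99.794°, +112.179°.
Eastward gaps between consecutive values (wrapping around): 0.766°, 4.053°, 30.223°, 2.826°, 12.385°, 309.747°.
Largest gap = 309.747° ⇒ minimal covering band is its complement: 360° − 309.747° = 50.253°.
Band runs from +61.926° eastward to +112.179°.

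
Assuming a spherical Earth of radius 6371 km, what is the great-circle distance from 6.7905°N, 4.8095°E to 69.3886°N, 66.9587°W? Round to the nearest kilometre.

Δλ = -66.9587 − 4.8095 = -71.7682°.
Δφ = 69.3886 − 6.7905 = 62.5981°.
a = sin²(Δφ/2) + cos φ₁ · cos φ₂ · sin²(Δλ/2) = 0.389983.
c = 2·atan2(√a, √(1−a)) = 1.34895 rad → d = 6371·c ≈ 8594.14 km.

8594 km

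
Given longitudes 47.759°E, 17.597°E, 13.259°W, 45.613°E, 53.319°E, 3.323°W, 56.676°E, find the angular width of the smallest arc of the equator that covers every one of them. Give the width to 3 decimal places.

69.935°

Sort the longitudes: -13.259°, -3.323°, +17.597°, +45.613°, +47.759°, +53.319°, +56.676°.
Eastward gaps between consecutive values (wrapping around): 9.936°, 20.920°, 28.016°, 2.146°, 5.560°, 3.357°, 290.065°.
Largest gap = 290.065° ⇒ minimal covering band is its complement: 360° − 290.065° = 69.935°.
Band runs from -13.259° eastward to +56.676°.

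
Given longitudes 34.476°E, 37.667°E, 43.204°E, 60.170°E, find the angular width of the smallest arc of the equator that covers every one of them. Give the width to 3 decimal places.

Sort the longitudes: +34.476°, +37.667°, +43.204°, +60.170°.
Eastward gaps between consecutive values (wrapping around): 3.191°, 5.537°, 16.966°, 334.306°.
Largest gap = 334.306° ⇒ minimal covering band is its complement: 360° − 334.306° = 25.694°.
Band runs from +34.476° eastward to +60.170°.

25.694°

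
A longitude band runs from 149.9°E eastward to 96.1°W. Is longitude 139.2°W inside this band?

Band width going east from +149.9° to -96.1°: ((-96.1 − 149.9) mod 360) = 114.0°.
Offset of -139.2° east of the west edge: ((-139.2 − 149.9) mod 360) = 70.9°.
70.9° ≤ 114.0° ⇒ inside.

Yes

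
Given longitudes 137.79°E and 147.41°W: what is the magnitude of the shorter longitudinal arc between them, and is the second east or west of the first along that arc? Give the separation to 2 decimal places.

74.80° east

Raw difference: -147.41 − 137.79 = -285.2°.
Normalise into (−180°, 180°]: -285.2° + 360° = 74.8°.
Positive ⇒ the second point lies to the east; separation 74.80°.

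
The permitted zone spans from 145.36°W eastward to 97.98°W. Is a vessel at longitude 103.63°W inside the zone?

Yes

Band width going east from -145.36° to -97.98°: ((-97.98 − -145.36) mod 360) = 47.38°.
Offset of -103.63° east of the west edge: ((-103.63 − -145.36) mod 360) = 41.73°.
41.73° ≤ 47.38° ⇒ inside.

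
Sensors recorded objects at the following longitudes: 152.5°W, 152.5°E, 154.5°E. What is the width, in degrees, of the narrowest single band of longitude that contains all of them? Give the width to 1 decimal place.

55.0°

Sort the longitudes: -152.5°, +152.5°, +154.5°.
Eastward gaps between consecutive values (wrapping around): 305.0°, 2.0°, 53.0°.
Largest gap = 305.0° ⇒ minimal covering band is its complement: 360° − 305.0° = 55.0°.
Band runs from +152.5° eastward to -152.5°, crossing the antimeridian.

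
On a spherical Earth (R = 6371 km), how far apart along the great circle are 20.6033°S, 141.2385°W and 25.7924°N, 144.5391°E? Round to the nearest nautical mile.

Δλ = 144.5391 − -141.2385 = 285.7776°; wrapped into (−180°, 180°]: -74.2224°.
Δφ = 25.7924 − -20.6033 = 46.3957°.
a = sin²(Δφ/2) + cos φ₁ · cos φ₂ · sin²(Δλ/2) = 0.461978.
c = 2·atan2(√a, √(1−a)) = 1.49468 rad → d = 6371·c ≈ 9522.60 km ≈ 5141.79 nmi.

5142 nmi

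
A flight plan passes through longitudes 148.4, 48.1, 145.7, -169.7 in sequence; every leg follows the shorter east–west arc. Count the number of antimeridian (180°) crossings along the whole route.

Leg 1: +148.4° → +48.1°, shortest Δλ = -100.3° (west) — does not cross 180°.
Leg 2: +48.1° → +145.7°, shortest Δλ = 97.6° (east) — does not cross 180°.
Leg 3: +145.7° → -169.7°, shortest Δλ = 44.6° (east) — crosses 180°.
Total crossings: 1.

1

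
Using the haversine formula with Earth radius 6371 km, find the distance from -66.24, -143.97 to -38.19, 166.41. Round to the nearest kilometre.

4398 km

Δλ = 166.41 − -143.97 = 310.38°; wrapped into (−180°, 180°]: -49.62°.
Δφ = -38.19 − -66.24 = 28.05°.
a = sin²(Δφ/2) + cos φ₁ · cos φ₂ · sin²(Δλ/2) = 0.114488.
c = 2·atan2(√a, √(1−a)) = 0.69035 rad → d = 6371·c ≈ 4398.22 km.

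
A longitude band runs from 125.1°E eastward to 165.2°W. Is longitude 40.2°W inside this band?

Band width going east from +125.1° to -165.2°: ((-165.2 − 125.1) mod 360) = 69.7°.
Offset of -40.2° east of the west edge: ((-40.2 − 125.1) mod 360) = 194.7°.
194.7° > 69.7° ⇒ outside.

No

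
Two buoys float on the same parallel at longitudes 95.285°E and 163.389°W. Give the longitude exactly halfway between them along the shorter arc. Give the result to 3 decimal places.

145.948°E

Signed shortest Δλ from +95.285° to -163.389° is +101.326°.
Midpoint longitude = +95.285° + (+101.326°)/2 = +95.285° + 50.663° = +145.948°.
(The naïve average (+95.285 + -163.389)/2 = -34.052° is on the wrong side of the globe.)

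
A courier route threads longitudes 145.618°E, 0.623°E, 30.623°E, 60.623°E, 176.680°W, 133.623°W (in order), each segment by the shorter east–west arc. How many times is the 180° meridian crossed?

Leg 1: +145.618° → +0.623°, shortest Δλ = -144.995° (west) — does not cross 180°.
Leg 2: +0.623° → +30.623°, shortest Δλ = 30.0° (east) — does not cross 180°.
Leg 3: +30.623° → +60.623°, shortest Δλ = 30.0° (east) — does not cross 180°.
Leg 4: +60.623° → -176.680°, shortest Δλ = 122.697° (east) — crosses 180°.
Leg 5: -176.680° → -133.623°, shortest Δλ = 43.057° (east) — does not cross 180°.
Total crossings: 1.

1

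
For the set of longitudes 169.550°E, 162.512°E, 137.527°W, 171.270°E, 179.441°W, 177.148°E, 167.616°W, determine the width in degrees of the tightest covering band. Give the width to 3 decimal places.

59.961°

Sort the longitudes: -179.441°, -167.616°, -137.527°, +162.512°, +169.550°, +171.270°, +177.148°.
Eastward gaps between consecutive values (wrapping around): 11.825°, 30.089°, 300.039°, 7.038°, 1.720°, 5.878°, 3.411°.
Largest gap = 300.039° ⇒ minimal covering band is its complement: 360° − 300.039° = 59.961°.
Band runs from +162.512° eastward to -137.527°, crossing the antimeridian.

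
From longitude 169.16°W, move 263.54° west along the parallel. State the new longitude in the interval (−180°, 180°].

Start at -169.16°; shift −263.54° → -432.70°.
-432.70° lies outside (−180°, 180°]; add 360° → -72.70°.

72.70°W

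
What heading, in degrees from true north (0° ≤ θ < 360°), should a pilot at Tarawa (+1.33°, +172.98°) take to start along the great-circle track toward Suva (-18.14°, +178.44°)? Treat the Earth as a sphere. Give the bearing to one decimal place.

164.8°

Δλ = 178.44 − 172.98 = 5.46°.
θ = atan2( sin Δλ · cos φ₂ , cos φ₁ · sin φ₂ − sin φ₁ · cos φ₂ · cos Δλ )
  = atan2(0.09042, -0.33321) = 164.818° → normalised to [0°, 360°): 164.818°.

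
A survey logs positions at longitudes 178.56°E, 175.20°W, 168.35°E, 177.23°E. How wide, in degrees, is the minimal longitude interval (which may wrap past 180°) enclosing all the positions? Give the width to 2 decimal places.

16.45°

Sort the longitudes: -175.20°, +168.35°, +177.23°, +178.56°.
Eastward gaps between consecutive values (wrapping around): 343.55°, 8.88°, 1.33°, 6.24°.
Largest gap = 343.55° ⇒ minimal covering band is its complement: 360° − 343.55° = 16.45°.
Band runs from +168.35° eastward to -175.20°, crossing the antimeridian.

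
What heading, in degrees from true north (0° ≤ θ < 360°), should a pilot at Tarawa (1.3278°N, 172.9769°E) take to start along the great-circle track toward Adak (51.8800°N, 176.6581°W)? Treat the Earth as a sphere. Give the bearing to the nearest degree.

8°

Δλ = -176.6581 − 172.9769 = -349.6350°; wrapped into (−180°, 180°]: 10.3650°.
θ = atan2( sin Δλ · cos φ₂ , cos φ₁ · sin φ₂ − sin φ₁ · cos φ₂ · cos Δλ )
  = atan2(0.11107, 0.77244) = 8.182° → normalised to [0°, 360°): 8.182°.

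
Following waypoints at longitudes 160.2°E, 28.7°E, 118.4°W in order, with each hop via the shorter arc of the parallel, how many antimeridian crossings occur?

Leg 1: +160.2° → +28.7°, shortest Δλ = -131.5° (west) — does not cross 180°.
Leg 2: +28.7° → -118.4°, shortest Δλ = -147.1° (west) — does not cross 180°.
Total crossings: 0.

0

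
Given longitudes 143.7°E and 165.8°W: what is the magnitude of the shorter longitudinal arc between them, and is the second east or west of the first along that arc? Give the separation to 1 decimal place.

Raw difference: -165.8 − 143.7 = -309.5°.
Normalise into (−180°, 180°]: -309.5° + 360° = 50.5°.
Positive ⇒ the second point lies to the east; separation 50.5°.

50.5° east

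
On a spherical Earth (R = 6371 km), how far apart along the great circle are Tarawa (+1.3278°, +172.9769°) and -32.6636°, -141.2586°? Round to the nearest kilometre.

Δλ = -141.2586 − 172.9769 = -314.2355°; wrapped into (−180°, 180°]: 45.7645°.
Δφ = -32.6636 − 1.3278 = -33.9914°.
a = sin²(Δφ/2) + cos φ₁ · cos φ₂ · sin²(Δλ/2) = 0.212690.
c = 2·atan2(√a, √(1−a)) = 0.95866 rad → d = 6371·c ≈ 6107.59 km.

6108 km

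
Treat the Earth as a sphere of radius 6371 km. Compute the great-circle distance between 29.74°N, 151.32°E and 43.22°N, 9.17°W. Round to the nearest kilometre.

Δλ = -9.17 − 151.32 = -160.49°.
Δφ = 43.22 − 29.74 = 13.48°.
a = sin²(Δφ/2) + cos φ₁ · cos φ₂ · sin²(Δλ/2) = 0.628355.
c = 2·atan2(√a, √(1−a)) = 1.83041 rad → d = 6371·c ≈ 11661.55 km.

11662 km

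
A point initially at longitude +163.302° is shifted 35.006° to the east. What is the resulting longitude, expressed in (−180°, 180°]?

-161.692°

Start at +163.302°; shift +35.006° → +198.308°.
+198.308° lies outside (−180°, 180°]; subtract 360° → -161.692°.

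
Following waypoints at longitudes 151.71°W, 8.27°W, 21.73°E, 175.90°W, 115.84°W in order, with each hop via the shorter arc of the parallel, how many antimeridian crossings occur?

Leg 1: -151.71° → -8.27°, shortest Δλ = 143.44° (east) — does not cross 180°.
Leg 2: -8.27° → +21.73°, shortest Δλ = 30.0° (east) — does not cross 180°.
Leg 3: +21.73° → -175.90°, shortest Δλ = 162.37° (east) — crosses 180°.
Leg 4: -175.90° → -115.84°, shortest Δλ = 60.06° (east) — does not cross 180°.
Total crossings: 1.

1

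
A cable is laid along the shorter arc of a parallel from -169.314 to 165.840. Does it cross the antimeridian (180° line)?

Yes

Naïve |165.840 − -169.314| = 335.154° > 180°, so the shorter arc goes the other way round — across 180°.
Signed shortest Δλ = ((165.840 − -169.314 + 180) mod 360) − 180 = -24.846°.
Going west by 24.846° from -169.314° passes through 180° before reaching +165.840°.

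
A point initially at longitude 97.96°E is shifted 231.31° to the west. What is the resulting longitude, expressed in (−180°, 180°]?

133.35°W

Start at +97.96°; shift −231.31° → -133.35°.
-133.35° already lies in (−180°, 180°].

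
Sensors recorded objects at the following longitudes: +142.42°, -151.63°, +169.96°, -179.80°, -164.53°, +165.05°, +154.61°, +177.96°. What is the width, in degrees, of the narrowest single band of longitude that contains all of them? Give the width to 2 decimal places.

65.95°

Sort the longitudes: -179.80°, -164.53°, -151.63°, +142.42°, +154.61°, +165.05°, +169.96°, +177.96°.
Eastward gaps between consecutive values (wrapping around): 15.27°, 12.90°, 294.05°, 12.19°, 10.44°, 4.91°, 8.00°, 2.24°.
Largest gap = 294.05° ⇒ minimal covering band is its complement: 360° − 294.05° = 65.95°.
Band runs from +142.42° eastward to -151.63°, crossing the antimeridian.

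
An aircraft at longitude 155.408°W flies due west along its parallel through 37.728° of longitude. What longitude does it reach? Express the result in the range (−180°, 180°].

Start at -155.408°; shift −37.728° → -193.136°.
-193.136° lies outside (−180°, 180°]; add 360° → +166.864°.

166.864°E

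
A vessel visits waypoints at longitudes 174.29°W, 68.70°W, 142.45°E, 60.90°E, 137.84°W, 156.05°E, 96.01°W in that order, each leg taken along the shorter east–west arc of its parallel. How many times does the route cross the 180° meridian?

Leg 1: -174.29° → -68.70°, shortest Δλ = 105.59° (east) — does not cross 180°.
Leg 2: -68.70° → +142.45°, shortest Δλ = -148.85° (west) — crosses 180°.
Leg 3: +142.45° → +60.90°, shortest Δλ = -81.55° (west) — does not cross 180°.
Leg 4: +60.90° → -137.84°, shortest Δλ = 161.26° (east) — crosses 180°.
Leg 5: -137.84° → +156.05°, shortest Δλ = -66.11° (west) — crosses 180°.
Leg 6: +156.05° → -96.01°, shortest Δλ = 107.94° (east) — crosses 180°.
Total crossings: 4.

4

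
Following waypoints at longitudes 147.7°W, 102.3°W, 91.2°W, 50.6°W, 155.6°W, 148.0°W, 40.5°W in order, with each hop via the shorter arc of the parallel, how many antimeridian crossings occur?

0

Leg 1: -147.7° → -102.3°, shortest Δλ = 45.4° (east) — does not cross 180°.
Leg 2: -102.3° → -91.2°, shortest Δλ = 11.1° (east) — does not cross 180°.
Leg 3: -91.2° → -50.6°, shortest Δλ = 40.6° (east) — does not cross 180°.
Leg 4: -50.6° → -155.6°, shortest Δλ = -105.0° (west) — does not cross 180°.
Leg 5: -155.6° → -148.0°, shortest Δλ = 7.6° (east) — does not cross 180°.
Leg 6: -148.0° → -40.5°, shortest Δλ = 107.5° (east) — does not cross 180°.
Total crossings: 0.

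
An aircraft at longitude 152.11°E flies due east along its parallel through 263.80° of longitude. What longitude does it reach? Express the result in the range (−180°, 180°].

Start at +152.11°; shift +263.80° → +415.91°.
+415.91° lies outside (−180°, 180°]; subtract 360° → +55.91°.

55.91°E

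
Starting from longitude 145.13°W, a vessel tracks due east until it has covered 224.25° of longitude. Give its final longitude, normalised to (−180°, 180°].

Start at -145.13°; shift +224.25° → +79.12°.
+79.12° already lies in (−180°, 180°].

79.12°E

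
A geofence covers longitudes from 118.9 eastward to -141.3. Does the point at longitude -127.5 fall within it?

Band width going east from +118.9° to -141.3°: ((-141.3 − 118.9) mod 360) = 99.8°.
Offset of -127.5° east of the west edge: ((-127.5 − 118.9) mod 360) = 113.6°.
113.6° > 99.8° ⇒ outside.

No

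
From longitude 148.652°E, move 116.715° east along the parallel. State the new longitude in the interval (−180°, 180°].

Start at +148.652°; shift +116.715° → +265.367°.
+265.367° lies outside (−180°, 180°]; subtract 360° → -94.633°.

94.633°W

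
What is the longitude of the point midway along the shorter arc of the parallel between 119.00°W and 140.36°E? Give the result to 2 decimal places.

Signed shortest Δλ from -119.00° to +140.36° is -100.64°.
Midpoint longitude = -119.00° + (-100.64°)/2 = -119.00° − 50.32° = -169.32°.
(The naïve average (-119.00 + +140.36)/2 = 10.68° is on the wrong side of the globe.)

169.32°W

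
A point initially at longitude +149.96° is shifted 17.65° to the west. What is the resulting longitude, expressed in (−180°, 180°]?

Start at +149.96°; shift −17.65° → +132.31°.
+132.31° already lies in (−180°, 180°].

+132.31°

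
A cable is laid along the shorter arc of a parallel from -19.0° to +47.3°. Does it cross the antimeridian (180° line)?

No

Signed shortest Δλ = ((47.3 − -19.0 + 180) mod 360) − 180 = 66.3°.
Going east by 66.3° from -19.0° reaches +47.3° without touching 180°.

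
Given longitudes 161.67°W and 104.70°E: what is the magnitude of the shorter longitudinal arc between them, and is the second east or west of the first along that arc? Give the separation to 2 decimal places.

Raw difference: 104.70 − -161.67 = 266.37°.
Normalise into (−180°, 180°]: 266.37° − 360° = -93.63°.
Negative ⇒ the second point lies to the west; separation 93.63°.

93.63° west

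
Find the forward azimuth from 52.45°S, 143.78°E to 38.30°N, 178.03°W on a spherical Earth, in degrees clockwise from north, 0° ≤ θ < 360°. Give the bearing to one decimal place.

29.2°

Δλ = -178.03 − 143.78 = -321.81°; wrapped into (−180°, 180°]: 38.19°.
θ = atan2( sin Δλ · cos φ₂ , cos φ₁ · sin φ₂ − sin φ₁ · cos φ₂ · cos Δλ )
  = atan2(0.48520, 0.86674) = 29.240° → normalised to [0°, 360°): 29.240°.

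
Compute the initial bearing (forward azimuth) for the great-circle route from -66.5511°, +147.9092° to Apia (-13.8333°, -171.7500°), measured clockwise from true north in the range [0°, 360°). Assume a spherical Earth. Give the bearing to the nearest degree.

Δλ = -171.7500 − 147.9092 = -319.6592°; wrapped into (−180°, 180°]: 40.3408°.
θ = atan2( sin Δλ · cos φ₂ , cos φ₁ · sin φ₂ − sin φ₁ · cos φ₂ · cos Δλ )
  = atan2(0.62856, 0.58383) = 47.113° → normalised to [0°, 360°): 47.113°.

47°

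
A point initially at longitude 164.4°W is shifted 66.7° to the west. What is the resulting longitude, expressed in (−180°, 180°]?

128.9°E

Start at -164.4°; shift −66.7° → -231.1°.
-231.1° lies outside (−180°, 180°]; add 360° → +128.9°.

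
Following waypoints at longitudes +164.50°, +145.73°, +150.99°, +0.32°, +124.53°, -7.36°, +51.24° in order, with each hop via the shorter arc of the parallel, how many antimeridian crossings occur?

0

Leg 1: +164.50° → +145.73°, shortest Δλ = -18.77° (west) — does not cross 180°.
Leg 2: +145.73° → +150.99°, shortest Δλ = 5.26° (east) — does not cross 180°.
Leg 3: +150.99° → +0.32°, shortest Δλ = -150.67° (west) — does not cross 180°.
Leg 4: +0.32° → +124.53°, shortest Δλ = 124.21° (east) — does not cross 180°.
Leg 5: +124.53° → -7.36°, shortest Δλ = -131.89° (west) — does not cross 180°.
Leg 6: -7.36° → +51.24°, shortest Δλ = 58.6° (east) — does not cross 180°.
Total crossings: 0.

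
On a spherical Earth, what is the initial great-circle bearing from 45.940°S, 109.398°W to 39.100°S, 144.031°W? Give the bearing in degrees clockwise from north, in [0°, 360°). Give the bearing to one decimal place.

Δλ = -144.031 − -109.398 = -34.633°.
θ = atan2( sin Δλ · cos φ₂ , cos φ₁ · sin φ₂ − sin φ₁ · cos φ₂ · cos Δλ )
  = atan2(-0.44104, 0.02028) = -87.367° → normalised to [0°, 360°): 272.633°.

272.6°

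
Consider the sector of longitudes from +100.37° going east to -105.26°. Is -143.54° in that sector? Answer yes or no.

Band width going east from +100.37° to -105.26°: ((-105.26 − 100.37) mod 360) = 154.37°.
Offset of -143.54° east of the west edge: ((-143.54 − 100.37) mod 360) = 116.09°.
116.09° ≤ 154.37° ⇒ inside.

Yes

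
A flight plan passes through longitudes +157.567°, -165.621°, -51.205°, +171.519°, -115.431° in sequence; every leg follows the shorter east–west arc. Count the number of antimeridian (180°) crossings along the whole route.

3

Leg 1: +157.567° → -165.621°, shortest Δλ = 36.812° (east) — crosses 180°.
Leg 2: -165.621° → -51.205°, shortest Δλ = 114.416° (east) — does not cross 180°.
Leg 3: -51.205° → +171.519°, shortest Δλ = -137.276° (west) — crosses 180°.
Leg 4: +171.519° → -115.431°, shortest Δλ = 73.05° (east) — crosses 180°.
Total crossings: 3.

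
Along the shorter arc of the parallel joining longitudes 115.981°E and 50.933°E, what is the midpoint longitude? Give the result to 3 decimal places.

83.457°E

Signed shortest Δλ from +115.981° to +50.933° is -65.048°.
Midpoint longitude = +115.981° + (-65.048°)/2 = +115.981° − 32.524° = +83.457°.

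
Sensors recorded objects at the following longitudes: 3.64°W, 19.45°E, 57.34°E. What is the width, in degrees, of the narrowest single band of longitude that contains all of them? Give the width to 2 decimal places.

Sort the longitudes: -3.64°, +19.45°, +57.34°.
Eastward gaps between consecutive values (wrapping around): 23.09°, 37.89°, 299.02°.
Largest gap = 299.02° ⇒ minimal covering band is its complement: 360° − 299.02° = 60.98°.
Band runs from -3.64° eastward to +57.34°.

60.98°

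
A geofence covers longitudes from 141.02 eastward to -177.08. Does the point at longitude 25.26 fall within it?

Band width going east from +141.02° to -177.08°: ((-177.08 − 141.02) mod 360) = 41.90°.
Offset of +25.26° east of the west edge: ((25.26 − 141.02) mod 360) = 244.24°.
244.24° > 41.90° ⇒ outside.

No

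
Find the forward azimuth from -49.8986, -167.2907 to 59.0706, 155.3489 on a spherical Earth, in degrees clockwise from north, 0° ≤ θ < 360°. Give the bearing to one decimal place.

340.2°

Δλ = 155.3489 − -167.2907 = 322.6396°; wrapped into (−180°, 180°]: -37.3604°.
θ = atan2( sin Δλ · cos φ₂ , cos φ₁ · sin φ₂ − sin φ₁ · cos φ₂ · cos Δλ )
  = atan2(-0.31190, 0.86503) = -19.827° → normalised to [0°, 360°): 340.173°.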